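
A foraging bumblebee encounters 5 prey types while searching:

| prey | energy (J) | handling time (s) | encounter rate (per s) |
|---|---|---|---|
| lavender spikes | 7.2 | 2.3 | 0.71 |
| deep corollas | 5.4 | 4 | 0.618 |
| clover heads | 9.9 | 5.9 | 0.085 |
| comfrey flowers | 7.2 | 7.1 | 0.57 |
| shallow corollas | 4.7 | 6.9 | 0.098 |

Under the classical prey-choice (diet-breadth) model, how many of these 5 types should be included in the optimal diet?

1

E/h in descending order: lavender spikes 3.13, clover heads 1.68, deep corollas 1.35, comfrey flowers 1.01, shallow corollas 0.681 J/s. The optimal diet is the largest prefix of this list for which every included type satisfies E_i/h_i > R on the types above it.
Rate on top 1: 1.942. clover heads: 1.68 < 1.942 → exclude; stop.
Optimal diet: lavender spikes — 1 of 5 types.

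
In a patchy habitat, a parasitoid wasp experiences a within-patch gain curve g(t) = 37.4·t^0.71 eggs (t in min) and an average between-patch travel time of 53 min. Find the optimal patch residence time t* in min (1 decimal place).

Maximise g(t)/(T+t): set derivative to zero → g'(t)(T+t) = g(t).
g'(t) = 0.71·37.4·t^-0.29. Setting 0.71·37.4·t^-0.29 = 37.4·t^0.71/(53+t) gives 0.71(53+t) = t, so 0.29·t = 0.71×53.
t* = 0.71×53/0.29 = 129.8 min.

129.8 min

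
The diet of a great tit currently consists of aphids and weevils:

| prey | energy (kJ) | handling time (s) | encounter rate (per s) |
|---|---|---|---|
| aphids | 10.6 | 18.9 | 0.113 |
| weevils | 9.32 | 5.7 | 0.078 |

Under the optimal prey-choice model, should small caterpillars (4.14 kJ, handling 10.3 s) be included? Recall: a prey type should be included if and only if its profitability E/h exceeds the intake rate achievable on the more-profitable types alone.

Intake rate on the current diet: R = (0.113×10.6 + 0.078×9.32) / (1 + 0.113×18.9 + 0.078×5.7) = 1.925/3.58 = 0.5376 kJ/s.
small caterpillars: E/h = 4.14/10.3 = 0.4019 kJ/s.
0.4019 < 0.5376, so adding small caterpillars would lower the average — exclude it.

No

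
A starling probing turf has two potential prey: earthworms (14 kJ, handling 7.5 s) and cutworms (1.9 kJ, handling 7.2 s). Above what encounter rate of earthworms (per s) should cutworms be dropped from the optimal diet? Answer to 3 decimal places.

0.022 per s

The zero-one rule: include cutworms iff E₂/h₂ > λE₁/(1+λh₁). Equality gives the switch point.
λE₁h₂ = E₂ + λE₂h₁ ⇒ λ = E₂/(E₁h₂ − E₂h₁) = 1.9/(100.8 − 14.25) = 0.02195 per s.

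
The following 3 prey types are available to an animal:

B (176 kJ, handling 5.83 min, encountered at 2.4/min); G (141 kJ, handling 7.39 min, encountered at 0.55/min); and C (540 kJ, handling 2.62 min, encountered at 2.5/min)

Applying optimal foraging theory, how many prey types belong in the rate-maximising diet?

1

Profitabilities (E/h, kJ/min): C 206, B 30.2, G 19.1. Add prey in this order while the next type's profitability exceeds the intake rate on those already taken.
Rate on top 1: 178.8. B: 30.2 < 178.8 → exclude; stop.
Optimal diet: C — 1 of 3 types.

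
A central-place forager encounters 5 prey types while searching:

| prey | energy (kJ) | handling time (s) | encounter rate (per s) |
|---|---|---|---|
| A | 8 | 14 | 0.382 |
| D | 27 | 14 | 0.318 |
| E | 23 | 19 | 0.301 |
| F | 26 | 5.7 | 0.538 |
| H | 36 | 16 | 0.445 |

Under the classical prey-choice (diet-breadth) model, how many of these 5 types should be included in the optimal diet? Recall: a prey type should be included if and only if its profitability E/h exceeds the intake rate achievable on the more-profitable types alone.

Profitabilities (E/h, kJ/s): F 4.56, H 2.25, D 1.93, E 1.21, A 0.571. Add prey in this order while the next type's profitability exceeds the intake rate on those already taken.
Rate on top 1: 3.44. H: 2.25 < 3.44 → exclude; stop.
Optimal diet: F — 1 of 5 types.

1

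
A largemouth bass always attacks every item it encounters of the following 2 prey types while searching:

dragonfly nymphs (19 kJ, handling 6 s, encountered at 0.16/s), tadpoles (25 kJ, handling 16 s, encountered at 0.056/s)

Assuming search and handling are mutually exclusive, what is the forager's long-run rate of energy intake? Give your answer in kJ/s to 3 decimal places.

R = Σλ_iE_i / (1 + Σλ_ih_i)
Numerator: 0.16×19 + 0.056×25 = 4.44
Denominator: 1 + 0.16×6 + 0.056×16 = 2.856
R = 4.44/2.856 = 1.555 kJ/s

1.555 kJ/s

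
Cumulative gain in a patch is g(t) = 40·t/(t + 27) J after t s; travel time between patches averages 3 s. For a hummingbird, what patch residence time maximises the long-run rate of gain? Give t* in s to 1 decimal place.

9.0 s

By the marginal value theorem, leave when the instantaneous gain rate g'(t) equals the habitat-wide average g(t)/(T + t).
g'(t) = 40·27/(t + 27)². Setting 40·27/(t+27)² = 40t/[(t+27)(3+t)] gives 27(3+t) = t(t+27), so t² = 27×3 = 81.
t* = √81 = 9 s.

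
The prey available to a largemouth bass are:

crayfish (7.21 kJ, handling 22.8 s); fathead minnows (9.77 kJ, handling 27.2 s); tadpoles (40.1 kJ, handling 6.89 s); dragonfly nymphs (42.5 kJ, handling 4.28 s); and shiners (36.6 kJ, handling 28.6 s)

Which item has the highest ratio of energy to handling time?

dragonfly nymphs

In descending order of E/h:
dragonfly nymphs: 42.5/4.28 = 9.93 kJ/s
tadpoles: 40.1/6.89 = 5.82 kJ/s
shiners: 36.6/28.6 = 1.28 kJ/s
fathead minnows: 9.77/27.2 = 0.359 kJ/s
crayfish: 7.21/22.8 = 0.316 kJ/s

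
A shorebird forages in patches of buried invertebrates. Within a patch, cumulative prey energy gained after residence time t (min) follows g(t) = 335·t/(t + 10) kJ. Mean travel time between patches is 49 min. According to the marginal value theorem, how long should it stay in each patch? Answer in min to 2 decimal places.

Maximise g(t)/(T+t): set derivative to zero → g'(t)(T+t) = g(t).
g'(t) = 335·10/(t + 10)². Setting 335·10/(t+10)² = 335t/[(t+10)(49+t)] gives 10(49+t) = t(t+10), so t² = 10×49 = 490.
t* = √490 = 22.14 min.

22.14 min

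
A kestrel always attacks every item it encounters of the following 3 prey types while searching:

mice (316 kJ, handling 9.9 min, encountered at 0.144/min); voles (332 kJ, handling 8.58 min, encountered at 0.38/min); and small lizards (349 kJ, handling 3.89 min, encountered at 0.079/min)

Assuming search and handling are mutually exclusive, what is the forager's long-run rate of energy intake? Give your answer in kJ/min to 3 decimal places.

33.243 kJ/min

R = Σλ_iE_i / (1 + Σλ_ih_i)
Numerator: 0.144×316 + 0.38×332 + 0.079×349 = 199.2
Denominator: 1 + 0.144×9.9 + 0.38×8.58 + 0.079×3.89 = 5.993
R = 199.2/5.993 = 33.24 kJ/min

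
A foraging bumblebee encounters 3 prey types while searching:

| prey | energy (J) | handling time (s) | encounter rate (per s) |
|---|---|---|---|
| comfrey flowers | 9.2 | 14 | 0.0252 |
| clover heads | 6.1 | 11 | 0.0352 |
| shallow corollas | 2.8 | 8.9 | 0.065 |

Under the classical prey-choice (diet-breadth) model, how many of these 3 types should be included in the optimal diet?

Rank by E/h (J/s): comfrey flowers 0.657, clover heads 0.555, shallow corollas 0.315. Include each in turn until the next type's E/h falls below the running intake rate.
Rate on top 1: 0.1714. clover heads: 0.555 > 0.1714 → include.
Rate on top 2: 0.2566. shallow corollas: 0.315 > 0.2566 → include.
Optimal diet: comfrey flowers, clover heads, shallow corollas — 3 of 3 types.

3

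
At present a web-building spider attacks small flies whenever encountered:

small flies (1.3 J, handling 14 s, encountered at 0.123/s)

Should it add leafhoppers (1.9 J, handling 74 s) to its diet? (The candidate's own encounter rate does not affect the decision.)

Intake rate on the current diet: R = (0.123×1.3) / (1 + 0.123×14) = 0.1599/2.722 = 0.05874 J/s.
leafhoppers: E/h = 1.9/74 = 0.02568 J/s.
Since 0.02568 < R, time spent handling leafhoppers is better spent searching.

No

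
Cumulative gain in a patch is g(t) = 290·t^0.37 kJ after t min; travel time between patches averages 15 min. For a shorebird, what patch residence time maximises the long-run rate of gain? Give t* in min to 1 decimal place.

8.8 min

By the marginal value theorem, leave when the instantaneous gain rate g'(t) equals the habitat-wide average g(t)/(T + t).
g'(t) = 0.37·290·t^-0.63. Setting 0.37·290·t^-0.63 = 290·t^0.37/(15+t) gives 0.37(15+t) = t, so 0.63·t = 0.37×15.
t* = 0.37×15/0.63 = 8.81 min.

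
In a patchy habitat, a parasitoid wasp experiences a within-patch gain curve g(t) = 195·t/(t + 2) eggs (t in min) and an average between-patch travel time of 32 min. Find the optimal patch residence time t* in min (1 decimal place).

8.0 min

By the marginal value theorem, leave when the instantaneous gain rate g'(t) equals the habitat-wide average g(t)/(T + t).
g'(t) = 195·2/(t + 2)². Setting 195·2/(t+2)² = 195t/[(t+2)(32+t)] gives 2(32+t) = t(t+2), so t² = 2×32 = 64.
t* = √64 = 8 min.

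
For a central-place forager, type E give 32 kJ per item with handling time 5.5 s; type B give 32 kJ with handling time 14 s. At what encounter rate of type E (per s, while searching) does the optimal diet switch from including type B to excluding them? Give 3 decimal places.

At the threshold, the rate on type E alone equals the profitability of type B: λ·32/(1 + λ·5.5) = 32/14 = 2.286.
Rearranging, λ(32 − 2.286×5.5) = 2.286, so λ = 2.286/19.43 = 0.1176 per s.

0.118 per s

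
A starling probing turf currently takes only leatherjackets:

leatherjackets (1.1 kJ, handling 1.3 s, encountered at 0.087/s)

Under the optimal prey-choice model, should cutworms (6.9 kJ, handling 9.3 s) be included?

Intake rate on the current diet: R = (0.087×1.1) / (1 + 0.087×1.3) = 0.0957/1.113 = 0.08598 kJ/s.
cutworms: E/h = 6.9/9.3 = 0.7419 kJ/s.
0.7419 > 0.08598, so adding cutworms raises the average — include it.

Yes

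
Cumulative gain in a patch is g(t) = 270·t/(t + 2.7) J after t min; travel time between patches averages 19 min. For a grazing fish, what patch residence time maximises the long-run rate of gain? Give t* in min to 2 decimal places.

7.16 min

Maximise g(t)/(T+t): set derivative to zero → g'(t)(T+t) = g(t).
g'(t) = 270·2.7/(t + 2.7)². Setting 270·2.7/(t+2.7)² = 270t/[(t+2.7)(19+t)] gives 2.7(19+t) = t(t+2.7), so t² = 2.7×19 = 51.3.
t* = √51.3 = 7.162 min.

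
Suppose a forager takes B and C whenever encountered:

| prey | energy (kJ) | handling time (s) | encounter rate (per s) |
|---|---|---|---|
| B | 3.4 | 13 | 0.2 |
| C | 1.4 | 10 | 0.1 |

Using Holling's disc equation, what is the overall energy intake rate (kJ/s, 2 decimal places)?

Energy encountered per unit search time: 0.2×3.4 + 0.1×1.4 = 0.82 kJ/s.
Handling time per unit search time: 0.2×13 + 0.1×10 = 3.6.
Rate = 0.82/(1 + 3.6) = 0.1783 kJ/s.

0.18 kJ/s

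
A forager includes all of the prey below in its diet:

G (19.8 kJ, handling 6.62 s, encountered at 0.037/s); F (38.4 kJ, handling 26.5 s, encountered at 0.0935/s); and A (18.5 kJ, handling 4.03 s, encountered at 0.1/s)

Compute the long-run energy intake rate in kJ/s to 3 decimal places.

1.496 kJ/s

Energy encountered per unit search time: 0.037×19.8 + 0.0935×38.4 + 0.1×18.5 = 6.173 kJ/s.
Handling time per unit search time: 0.037×6.62 + 0.0935×26.5 + 0.1×4.03 = 3.126.
Rate = 6.173/(1 + 3.126) = 1.496 kJ/s.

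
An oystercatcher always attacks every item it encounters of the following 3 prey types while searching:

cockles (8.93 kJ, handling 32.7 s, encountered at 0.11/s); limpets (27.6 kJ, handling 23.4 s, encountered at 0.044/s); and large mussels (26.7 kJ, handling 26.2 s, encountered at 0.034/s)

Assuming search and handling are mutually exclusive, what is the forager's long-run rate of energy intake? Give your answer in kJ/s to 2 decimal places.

Energy encountered per unit search time: 0.11×8.93 + 0.044×27.6 + 0.034×26.7 = 3.104 kJ/s.
Handling time per unit search time: 0.11×32.7 + 0.044×23.4 + 0.034×26.2 = 5.517.
Rate = 3.104/(1 + 5.517) = 0.4763 kJ/s.

0.48 kJ/s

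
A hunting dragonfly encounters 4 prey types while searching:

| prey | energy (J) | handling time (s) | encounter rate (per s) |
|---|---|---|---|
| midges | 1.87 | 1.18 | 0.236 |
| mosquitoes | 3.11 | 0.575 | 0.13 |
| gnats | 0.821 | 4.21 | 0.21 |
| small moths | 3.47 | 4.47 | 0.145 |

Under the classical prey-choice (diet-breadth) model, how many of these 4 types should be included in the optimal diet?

Rank by E/h (J/s): mosquitoes 5.41, midges 1.58, small moths 0.776, gnats 0.195. Include each in turn until the next type's E/h falls below the running intake rate.
Rate on top 1: 0.3762. midges: 1.58 > 0.3762 → include.
Rate on top 2: 0.6249. small moths: 0.776 > 0.6249 → include.
Rate on top 3: 0.6739. gnats: 0.195 < 0.6739 → exclude; stop.
Optimal diet: mosquitoes, midges, small moths — 3 of 4 types.

3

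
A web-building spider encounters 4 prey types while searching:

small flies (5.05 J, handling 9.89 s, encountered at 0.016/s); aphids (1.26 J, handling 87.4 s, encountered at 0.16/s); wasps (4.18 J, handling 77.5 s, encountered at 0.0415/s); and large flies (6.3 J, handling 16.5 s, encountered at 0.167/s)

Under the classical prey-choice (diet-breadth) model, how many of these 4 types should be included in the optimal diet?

Profitabilities (E/h, J/s): small flies 0.511, large flies 0.382, wasps 0.0539, aphids 0.0144. Add prey in this order while the next type's profitability exceeds the intake rate on those already taken.
Rate on top 1: 0.06976. large flies: 0.382 > 0.06976 → include.
Rate on top 2: 0.2895. wasps: 0.0539 < 0.2895 → exclude; stop.
Optimal diet: small flies, large flies — 2 of 4 types.

2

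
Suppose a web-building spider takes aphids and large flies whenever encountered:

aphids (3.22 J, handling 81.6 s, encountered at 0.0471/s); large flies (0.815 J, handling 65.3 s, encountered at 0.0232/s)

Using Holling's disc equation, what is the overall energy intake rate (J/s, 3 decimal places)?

R = Σλ_iE_i / (1 + Σλ_ih_i)
Numerator: 0.0471×3.22 + 0.0232×0.815 = 0.1706
Denominator: 1 + 0.0471×81.6 + 0.0232×65.3 = 6.358
R = 0.1706/6.358 = 0.02683 J/s

0.027 J/s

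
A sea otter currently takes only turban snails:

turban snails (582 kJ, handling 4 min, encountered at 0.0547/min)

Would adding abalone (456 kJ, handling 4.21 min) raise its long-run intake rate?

Yes

Current rate: (0.0547×582)/(1 + 0.0547×4) = 26.12 kJ/min.
Profitability of abalone: 456/4.21 = 108.3 kJ/min.
108.3 > 26.12, so adding abalone raises the average — include it.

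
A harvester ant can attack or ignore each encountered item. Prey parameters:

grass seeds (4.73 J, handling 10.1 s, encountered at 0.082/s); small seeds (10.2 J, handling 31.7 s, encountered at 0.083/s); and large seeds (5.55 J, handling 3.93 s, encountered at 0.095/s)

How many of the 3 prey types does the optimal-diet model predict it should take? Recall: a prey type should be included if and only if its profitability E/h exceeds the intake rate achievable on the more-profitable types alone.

Rank by E/h (J/s): large seeds 1.41, grass seeds 0.468, small seeds 0.322. Include each in turn until the next type's E/h falls below the running intake rate.
Rate on top 1: 0.3839. grass seeds: 0.468 > 0.3839 → include.
Rate on top 2: 0.4157. small seeds: 0.322 < 0.4157 → exclude; stop.
Optimal diet: large seeds, grass seeds — 2 of 3 types.

2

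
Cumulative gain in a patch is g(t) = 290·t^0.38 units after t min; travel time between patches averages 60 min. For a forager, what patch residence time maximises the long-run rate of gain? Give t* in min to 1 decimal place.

36.8 min

Maximise g(t)/(T+t): set derivative to zero → g'(t)(T+t) = g(t).
g'(t) = 0.38·290·t^-0.62. Setting 0.38·290·t^-0.62 = 290·t^0.38/(60+t) gives 0.38(60+t) = t, so 0.62·t = 0.38×60.
t* = 0.38×60/0.62 = 36.77 min.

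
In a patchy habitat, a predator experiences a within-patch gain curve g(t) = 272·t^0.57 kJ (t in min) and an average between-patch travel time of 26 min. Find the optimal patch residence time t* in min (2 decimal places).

34.47 min

Optimal t* satisfies g'(t*) = g(t*)/(T + t*).
g'(t) = 0.57·272·t^-0.43. Setting 0.57·272·t^-0.43 = 272·t^0.57/(26+t) gives 0.57(26+t) = t, so 0.43·t = 0.57×26.
t* = 0.57×26/0.43 = 34.47 min.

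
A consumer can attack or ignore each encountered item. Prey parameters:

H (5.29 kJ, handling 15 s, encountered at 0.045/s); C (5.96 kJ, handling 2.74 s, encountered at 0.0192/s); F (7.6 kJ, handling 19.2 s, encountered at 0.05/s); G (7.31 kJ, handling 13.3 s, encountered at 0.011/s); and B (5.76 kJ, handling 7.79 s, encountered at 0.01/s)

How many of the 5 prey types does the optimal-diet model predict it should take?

Profitabilities (E/h, kJ/s): C 2.18, B 0.739, G 0.55, F 0.396, H 0.353. Add prey in this order while the next type's profitability exceeds the intake rate on those already taken.
Rate on top 1: 0.1087. B: 0.739 > 0.1087 → include.
Rate on top 2: 0.1522. G: 0.55 > 0.1522 → include.
Rate on top 3: 0.1977. F: 0.396 > 0.1977 → include.
Rate on top 4: 0.2827. H: 0.353 > 0.2827 → include.
Optimal diet: C, B, G, F, H — 5 of 5 types.

5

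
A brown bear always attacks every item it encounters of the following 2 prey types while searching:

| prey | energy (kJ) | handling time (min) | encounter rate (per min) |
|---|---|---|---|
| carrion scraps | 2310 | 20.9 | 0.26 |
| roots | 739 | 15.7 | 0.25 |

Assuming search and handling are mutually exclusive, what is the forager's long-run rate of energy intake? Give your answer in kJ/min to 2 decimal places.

R = (0.26×2310 + 0.25×739) / (1 + 0.26×20.9 + 0.25×15.7) = 785.4/10.36 = 75.81 kJ/min.

75.81 kJ/min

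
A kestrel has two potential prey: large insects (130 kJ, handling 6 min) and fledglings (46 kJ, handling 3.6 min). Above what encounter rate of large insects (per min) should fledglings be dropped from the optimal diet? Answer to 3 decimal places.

0.240 per min

Drop fledglings once their profitability E₂/h₂ falls below the rate achievable on large insects alone: E₂/h₂ = λE₁/(1 + λh₁).
Solve for λ: λE₁h₂ = E₂(1 + λh₁) → λ(E₁h₂ − E₂h₁) = E₂ → λ = E₂/(E₁h₂ − E₂h₁).
λ = 46/(130×3.6 − 46×6) = 46/192 = 0.2396 per min.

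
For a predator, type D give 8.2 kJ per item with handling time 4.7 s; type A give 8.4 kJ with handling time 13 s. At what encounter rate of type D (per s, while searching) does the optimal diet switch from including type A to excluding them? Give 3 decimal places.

Drop type A once their profitability E₂/h₂ falls below the rate achievable on type D alone: E₂/h₂ = λE₁/(1 + λh₁).
Solve for λ: λE₁h₂ = E₂(1 + λh₁) → λ(E₁h₂ − E₂h₁) = E₂ → λ = E₂/(E₁h₂ − E₂h₁).
λ = 8.4/(8.2×13 − 8.4×4.7) = 8.4/67.12 = 0.1251 per s.

0.125 per s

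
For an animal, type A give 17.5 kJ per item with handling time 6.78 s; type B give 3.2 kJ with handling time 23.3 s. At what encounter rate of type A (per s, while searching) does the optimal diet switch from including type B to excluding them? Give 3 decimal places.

0.008 per s

Drop type B once their profitability E₂/h₂ falls below the rate achievable on type A alone: E₂/h₂ = λE₁/(1 + λh₁).
Solve for λ: λE₁h₂ = E₂(1 + λh₁) → λ(E₁h₂ − E₂h₁) = E₂ → λ = E₂/(E₁h₂ − E₂h₁).
λ = 3.2/(17.5×23.3 − 3.2×6.78) = 3.2/386.1 = 0.008289 per s.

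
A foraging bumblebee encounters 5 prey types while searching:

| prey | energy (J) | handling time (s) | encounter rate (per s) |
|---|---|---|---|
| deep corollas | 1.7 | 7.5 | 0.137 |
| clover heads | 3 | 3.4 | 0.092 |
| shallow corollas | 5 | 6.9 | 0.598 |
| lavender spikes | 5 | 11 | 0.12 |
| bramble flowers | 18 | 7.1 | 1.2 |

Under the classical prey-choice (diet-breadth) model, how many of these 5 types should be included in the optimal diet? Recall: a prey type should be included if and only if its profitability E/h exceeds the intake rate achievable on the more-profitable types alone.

1

Profitabilities (E/h, J/s): bramble flowers 2.54, clover heads 0.882, shallow corollas 0.725, lavender spikes 0.455, deep corollas 0.227. Add prey in this order while the next type's profitability exceeds the intake rate on those already taken.
Rate on top 1: 2.269. clover heads: 0.882 < 2.269 → exclude; stop.
Optimal diet: bramble flowers — 1 of 5 types.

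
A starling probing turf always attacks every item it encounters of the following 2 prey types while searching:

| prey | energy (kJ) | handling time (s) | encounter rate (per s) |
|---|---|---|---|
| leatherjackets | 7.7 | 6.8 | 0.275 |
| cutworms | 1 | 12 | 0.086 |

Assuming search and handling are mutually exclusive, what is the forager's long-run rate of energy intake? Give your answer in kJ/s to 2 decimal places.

0.56 kJ/s

R = Σλ_iE_i / (1 + Σλ_ih_i)
Numerator: 0.275×7.7 + 0.086×1 = 2.204
Denominator: 1 + 0.275×6.8 + 0.086×12 = 3.902
R = 2.204/3.902 = 0.5647 kJ/s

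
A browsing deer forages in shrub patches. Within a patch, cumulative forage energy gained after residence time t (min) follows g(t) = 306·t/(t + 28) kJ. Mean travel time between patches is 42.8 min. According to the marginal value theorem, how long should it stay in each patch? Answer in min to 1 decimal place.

Optimal t* satisfies g'(t*) = g(t*)/(T + t*).
g'(t) = 306·28/(t + 28)². Setting 306·28/(t+28)² = 306t/[(t+28)(42.8+t)] gives 28(42.8+t) = t(t+28), so t² = 28×42.8 = 1198.
t* = √1198 = 34.62 min.

34.6 min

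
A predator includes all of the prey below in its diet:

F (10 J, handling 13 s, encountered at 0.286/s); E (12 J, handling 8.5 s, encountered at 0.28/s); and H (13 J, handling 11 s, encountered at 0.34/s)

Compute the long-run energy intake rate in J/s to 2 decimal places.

0.98 J/s

Energy encountered per unit search time: 0.286×10 + 0.28×12 + 0.34×13 = 10.64 J/s.
Handling time per unit search time: 0.286×13 + 0.28×8.5 + 0.34×11 = 9.838.
Rate = 10.64/(1 + 9.838) = 0.9817 J/s.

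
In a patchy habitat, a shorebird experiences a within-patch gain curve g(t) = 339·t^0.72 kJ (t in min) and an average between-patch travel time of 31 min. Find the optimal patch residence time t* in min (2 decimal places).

79.71 min

By the marginal value theorem, leave when the instantaneous gain rate g'(t) equals the habitat-wide average g(t)/(T + t).
g'(t) = 0.72·339·t^-0.28. Setting 0.72·339·t^-0.28 = 339·t^0.72/(31+t) gives 0.72(31+t) = t, so 0.28·t = 0.72×31.
t* = 0.72×31/0.28 = 79.71 min.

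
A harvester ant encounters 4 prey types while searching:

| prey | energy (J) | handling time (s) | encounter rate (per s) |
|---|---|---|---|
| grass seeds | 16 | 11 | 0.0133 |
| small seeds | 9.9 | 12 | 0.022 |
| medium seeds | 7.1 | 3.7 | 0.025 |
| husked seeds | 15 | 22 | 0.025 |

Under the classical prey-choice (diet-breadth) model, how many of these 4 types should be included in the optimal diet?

Profitabilities (E/h, J/s): medium seeds 1.92, grass seeds 1.45, small seeds 0.825, husked seeds 0.682. Add prey in this order while the next type's profitability exceeds the intake rate on those already taken.
Rate on top 1: 0.1625. grass seeds: 1.45 > 0.1625 → include.
Rate on top 2: 0.3151. small seeds: 0.825 > 0.3151 → include.
Rate on top 3: 0.4046. husked seeds: 0.682 > 0.4046 → include.
Optimal diet: medium seeds, grass seeds, small seeds, husked seeds — 4 of 4 types.

4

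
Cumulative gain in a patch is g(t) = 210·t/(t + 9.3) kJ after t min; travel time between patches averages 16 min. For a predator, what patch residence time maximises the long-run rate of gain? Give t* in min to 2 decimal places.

Maximise g(t)/(T+t): set derivative to zero → g'(t)(T+t) = g(t).
g'(t) = 210·9.3/(t + 9.3)². Setting 210·9.3/(t+9.3)² = 210t/[(t+9.3)(16+t)] gives 9.3(16+t) = t(t+9.3), so t² = 9.3×16 = 148.8.
t* = √148.8 = 12.2 min.

12.20 min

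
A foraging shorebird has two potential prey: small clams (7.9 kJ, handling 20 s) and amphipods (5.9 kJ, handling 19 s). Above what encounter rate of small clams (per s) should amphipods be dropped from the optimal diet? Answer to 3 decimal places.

At the threshold, the rate on small clams alone equals the profitability of amphipods: λ·7.9/(1 + λ·20) = 5.9/19 = 0.3105.
Rearranging, λ(7.9 − 0.3105×20) = 0.3105, so λ = 0.3105/1.689 = 0.1838 per s.

0.184 per s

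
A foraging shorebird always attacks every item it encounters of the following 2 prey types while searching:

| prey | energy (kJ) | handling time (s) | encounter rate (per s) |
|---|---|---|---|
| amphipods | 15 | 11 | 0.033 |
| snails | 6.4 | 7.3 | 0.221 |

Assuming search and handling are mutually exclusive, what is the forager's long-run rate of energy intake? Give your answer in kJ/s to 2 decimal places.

0.64 kJ/s

R = (0.033×15 + 0.221×6.4) / (1 + 0.033×11 + 0.221×7.3) = 1.909/2.976 = 0.6415 kJ/s.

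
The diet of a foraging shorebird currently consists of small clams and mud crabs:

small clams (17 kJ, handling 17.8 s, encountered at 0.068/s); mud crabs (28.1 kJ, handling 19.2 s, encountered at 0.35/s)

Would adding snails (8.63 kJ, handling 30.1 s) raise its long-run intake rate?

Current rate: (0.068×17 + 0.35×28.1)/(1 + 0.068×17.8 + 0.35×19.2) = 1.231 kJ/s.
snails: E/h = 8.63/30.1 = 0.2867 kJ/s.
Since 0.2867 < R, time spent handling snails is better spent searching.

No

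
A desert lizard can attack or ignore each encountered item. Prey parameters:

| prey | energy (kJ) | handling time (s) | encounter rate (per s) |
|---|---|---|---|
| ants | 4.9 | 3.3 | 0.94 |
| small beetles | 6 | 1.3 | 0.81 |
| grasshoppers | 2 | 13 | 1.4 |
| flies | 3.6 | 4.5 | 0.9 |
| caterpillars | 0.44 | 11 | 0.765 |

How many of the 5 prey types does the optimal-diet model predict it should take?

1

E/h in descending order: small beetles 4.62, ants 1.48, flies 0.8, grasshoppers 0.154, caterpillars 0.04 kJ/s. The optimal diet is the largest prefix of this list for which every included type satisfies E_i/h_i > R on the types above it.
Rate on top 1: 2.367. ants: 1.48 < 2.367 → exclude; stop.
Optimal diet: small beetles — 1 of 5 types.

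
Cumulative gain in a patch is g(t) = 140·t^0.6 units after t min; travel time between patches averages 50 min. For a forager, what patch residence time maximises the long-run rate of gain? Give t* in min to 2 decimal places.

Maximise g(t)/(T+t): set derivative to zero → g'(t)(T+t) = g(t).
g'(t) = 0.6·140·t^-0.4. Setting 0.6·140·t^-0.4 = 140·t^0.6/(50+t) gives 0.6(50+t) = t, so 0.40·t = 0.6×50.
t* = 0.6×50/0.40 = 75 min.

75.00 min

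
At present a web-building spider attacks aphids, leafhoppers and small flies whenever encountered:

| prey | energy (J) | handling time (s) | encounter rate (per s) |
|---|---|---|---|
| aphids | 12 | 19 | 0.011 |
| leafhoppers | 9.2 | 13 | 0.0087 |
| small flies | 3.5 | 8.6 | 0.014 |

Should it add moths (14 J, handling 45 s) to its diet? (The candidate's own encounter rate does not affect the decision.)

Yes

On aphids, leafhoppers and small flies alone, R = ΣλE/(1+Σλh) = 0.261/1.442 = 0.181 J/s.
moths: E/h = 14/45 = 0.3111 J/s.
Since 0.3111 > R, including moths increases the long-run rate.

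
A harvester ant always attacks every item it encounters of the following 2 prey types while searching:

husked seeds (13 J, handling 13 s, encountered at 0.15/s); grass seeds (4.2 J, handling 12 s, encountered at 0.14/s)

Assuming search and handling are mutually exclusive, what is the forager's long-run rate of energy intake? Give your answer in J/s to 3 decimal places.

R = Σλ_iE_i / (1 + Σλ_ih_i)
Numerator: 0.15×13 + 0.14×4.2 = 2.538
Denominator: 1 + 0.15×13 + 0.14×12 = 4.63
R = 2.538/4.63 = 0.5482 J/s

0.548 J/s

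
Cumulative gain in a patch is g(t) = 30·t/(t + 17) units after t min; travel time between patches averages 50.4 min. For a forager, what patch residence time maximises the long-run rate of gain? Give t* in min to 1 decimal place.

29.3 min

Optimal t* satisfies g'(t*) = g(t*)/(T + t*).
g'(t) = 30·17/(t + 17)². Setting 30·17/(t+17)² = 30t/[(t+17)(50.4+t)] gives 17(50.4+t) = t(t+17), so t² = 17×50.4 = 856.8.
t* = √856.8 = 29.27 min.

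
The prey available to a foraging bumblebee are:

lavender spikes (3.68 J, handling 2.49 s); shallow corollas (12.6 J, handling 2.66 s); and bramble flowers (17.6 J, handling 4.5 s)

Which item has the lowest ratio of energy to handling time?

lavender spikes

In descending order of E/h:
shallow corollas: 12.6/2.66 = 4.74 J/s
bramble flowers: 17.6/4.5 = 3.91 J/s
lavender spikes: 3.68/2.49 = 1.48 J/s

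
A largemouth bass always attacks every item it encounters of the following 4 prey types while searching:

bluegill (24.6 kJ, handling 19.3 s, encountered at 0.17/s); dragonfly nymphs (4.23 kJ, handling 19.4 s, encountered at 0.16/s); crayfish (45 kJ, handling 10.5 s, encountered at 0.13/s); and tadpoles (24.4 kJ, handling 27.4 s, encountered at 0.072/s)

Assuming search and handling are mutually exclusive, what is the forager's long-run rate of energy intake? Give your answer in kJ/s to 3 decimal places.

Energy encountered per unit search time: 0.17×24.6 + 0.16×4.23 + 0.13×45 + 0.072×24.4 = 12.47 kJ/s.
Handling time per unit search time: 0.17×19.3 + 0.16×19.4 + 0.13×10.5 + 0.072×27.4 = 9.723.
Rate = 12.47/(1 + 9.723) = 1.163 kJ/s.

1.163 kJ/s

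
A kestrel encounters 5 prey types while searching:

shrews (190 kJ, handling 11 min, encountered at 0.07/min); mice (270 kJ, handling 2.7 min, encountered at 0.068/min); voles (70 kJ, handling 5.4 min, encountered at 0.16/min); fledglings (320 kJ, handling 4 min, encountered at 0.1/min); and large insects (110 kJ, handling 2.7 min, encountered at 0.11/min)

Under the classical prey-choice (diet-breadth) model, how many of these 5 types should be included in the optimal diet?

3

Profitabilities (E/h, kJ/min): mice 100, fledglings 80, large insects 40.7, shrews 17.3, voles 13. Add prey in this order while the next type's profitability exceeds the intake rate on those already taken.
Rate on top 1: 15.51. fledglings: 80 > 15.51 → include.
Rate on top 2: 31.8. large insects: 40.7 > 31.8 → include.
Rate on top 3: 33.21. shrews: 17.3 < 33.21 → exclude; stop.
Optimal diet: mice, fledglings, large insects — 3 of 5 types.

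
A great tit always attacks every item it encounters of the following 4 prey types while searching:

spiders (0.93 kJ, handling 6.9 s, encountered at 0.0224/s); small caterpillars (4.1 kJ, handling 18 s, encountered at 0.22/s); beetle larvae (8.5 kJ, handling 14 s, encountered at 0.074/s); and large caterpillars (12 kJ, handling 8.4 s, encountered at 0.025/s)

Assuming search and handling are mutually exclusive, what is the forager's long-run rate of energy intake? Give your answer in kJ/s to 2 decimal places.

0.29 kJ/s

R = (0.0224×0.93 + 0.22×4.1 + 0.074×8.5 + 0.025×12) / (1 + 0.0224×6.9 + 0.22×18 + 0.074×14 + 0.025×8.4) = 1.852/6.361 = 0.2911 kJ/s.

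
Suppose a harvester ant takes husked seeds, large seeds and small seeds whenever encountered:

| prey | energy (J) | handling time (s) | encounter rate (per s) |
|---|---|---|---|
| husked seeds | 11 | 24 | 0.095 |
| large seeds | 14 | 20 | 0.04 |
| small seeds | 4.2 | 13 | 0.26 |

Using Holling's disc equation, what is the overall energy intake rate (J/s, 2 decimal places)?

0.36 J/s

R = Σλ_iE_i / (1 + Σλ_ih_i)
Numerator: 0.095×11 + 0.04×14 + 0.26×4.2 = 2.697
Denominator: 1 + 0.095×24 + 0.04×20 + 0.26×13 = 7.46
R = 2.697/7.46 = 0.3615 J/s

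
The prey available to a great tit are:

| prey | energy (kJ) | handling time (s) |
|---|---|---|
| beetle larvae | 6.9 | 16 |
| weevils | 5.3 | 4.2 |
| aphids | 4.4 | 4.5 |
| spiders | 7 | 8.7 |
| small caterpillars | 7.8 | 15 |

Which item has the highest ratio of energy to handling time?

Profitability E/h (kJ/s): beetle larvae = 6.9/16 = 0.431, weevils = 5.3/4.2 = 1.26, aphids = 4.4/4.5 = 0.978, spiders = 7/8.7 = 0.805, small caterpillars = 7.8/15 = 0.52.
Ranked: weevils > aphids > spiders > small caterpillars > beetle larvae.

weevils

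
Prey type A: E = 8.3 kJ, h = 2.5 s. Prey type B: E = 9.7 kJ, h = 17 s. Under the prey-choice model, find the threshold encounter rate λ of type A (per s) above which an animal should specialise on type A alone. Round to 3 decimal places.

Drop type B once their profitability E₂/h₂ falls below the rate achievable on type A alone: E₂/h₂ = λE₁/(1 + λh₁).
Solve for λ: λE₁h₂ = E₂(1 + λh₁) → λ(E₁h₂ − E₂h₁) = E₂ → λ = E₂/(E₁h₂ − E₂h₁).
λ = 9.7/(8.3×17 − 9.7×2.5) = 9.7/116.9 = 0.08301 per s.

0.083 per s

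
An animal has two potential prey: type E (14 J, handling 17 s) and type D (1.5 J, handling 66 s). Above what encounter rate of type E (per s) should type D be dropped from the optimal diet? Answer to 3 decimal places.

0.002 per s

The zero-one rule: include type D iff E₂/h₂ > λE₁/(1+λh₁). Equality gives the switch point.
λE₁h₂ = E₂ + λE₂h₁ ⇒ λ = E₂/(E₁h₂ − E₂h₁) = 1.5/(924 − 25.5) = 0.001669 per s.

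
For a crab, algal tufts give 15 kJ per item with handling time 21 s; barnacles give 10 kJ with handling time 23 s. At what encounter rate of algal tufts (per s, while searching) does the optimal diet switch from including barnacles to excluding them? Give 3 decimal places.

0.074 per s

The zero-one rule: include barnacles iff E₂/h₂ > λE₁/(1+λh₁). Equality gives the switch point.
λE₁h₂ = E₂ + λE₂h₁ ⇒ λ = E₂/(E₁h₂ − E₂h₁) = 10/(345 − 210) = 0.07407 per s.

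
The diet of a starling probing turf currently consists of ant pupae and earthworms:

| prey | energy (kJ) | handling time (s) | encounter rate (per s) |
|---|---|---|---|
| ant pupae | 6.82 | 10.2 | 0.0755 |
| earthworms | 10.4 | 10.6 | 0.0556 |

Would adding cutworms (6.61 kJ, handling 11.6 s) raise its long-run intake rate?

Yes

Current rate: (0.0755×6.82 + 0.0556×10.4)/(1 + 0.0755×10.2 + 0.0556×10.6) = 0.4633 kJ/s.
cutworms: E/h = 6.61/11.6 = 0.5698 kJ/s.
0.5698 > 0.4633, so adding cutworms raises the average — include it.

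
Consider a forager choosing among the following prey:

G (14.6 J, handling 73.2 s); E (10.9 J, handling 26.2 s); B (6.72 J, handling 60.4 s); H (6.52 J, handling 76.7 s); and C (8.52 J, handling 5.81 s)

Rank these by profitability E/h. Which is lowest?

In descending order of E/h:
C: 8.52/5.81 = 1.47 J/s
E: 10.9/26.2 = 0.416 J/s
G: 14.6/73.2 = 0.199 J/s
B: 6.72/60.4 = 0.111 J/s
H: 6.52/76.7 = 0.085 J/s

H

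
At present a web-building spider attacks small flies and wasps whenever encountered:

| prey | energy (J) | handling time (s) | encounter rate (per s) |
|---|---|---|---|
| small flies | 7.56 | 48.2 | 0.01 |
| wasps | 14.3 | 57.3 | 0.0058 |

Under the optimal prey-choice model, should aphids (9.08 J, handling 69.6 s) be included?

Intake rate on the current diet: R = (0.01×7.56 + 0.0058×14.3) / (1 + 0.01×48.2 + 0.0058×57.3) = 0.1585/1.814 = 0.08738 J/s.
Profitability of aphids: 9.08/69.6 = 0.1305 J/s.
Since 0.1305 > R, including aphids increases the long-run rate.

Yes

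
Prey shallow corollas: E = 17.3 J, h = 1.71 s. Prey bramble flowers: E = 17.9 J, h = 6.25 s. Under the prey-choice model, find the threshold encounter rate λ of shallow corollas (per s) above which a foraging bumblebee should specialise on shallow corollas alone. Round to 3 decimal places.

Drop bramble flowers once their profitability E₂/h₂ falls below the rate achievable on shallow corollas alone: E₂/h₂ = λE₁/(1 + λh₁).
Solve for λ: λE₁h₂ = E₂(1 + λh₁) → λ(E₁h₂ − E₂h₁) = E₂ → λ = E₂/(E₁h₂ − E₂h₁).
λ = 17.9/(17.3×6.25 − 17.9×1.71) = 17.9/77.52 = 0.2309 per s.

0.231 per s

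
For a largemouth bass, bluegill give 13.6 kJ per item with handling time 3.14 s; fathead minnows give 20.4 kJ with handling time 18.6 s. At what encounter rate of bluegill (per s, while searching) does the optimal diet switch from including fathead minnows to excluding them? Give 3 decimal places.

0.108 per s

The zero-one rule: include fathead minnows iff E₂/h₂ > λE₁/(1+λh₁). Equality gives the switch point.
λE₁h₂ = E₂ + λE₂h₁ ⇒ λ = E₂/(E₁h₂ − E₂h₁) = 20.4/(253 − 64.06) = 0.108 per s.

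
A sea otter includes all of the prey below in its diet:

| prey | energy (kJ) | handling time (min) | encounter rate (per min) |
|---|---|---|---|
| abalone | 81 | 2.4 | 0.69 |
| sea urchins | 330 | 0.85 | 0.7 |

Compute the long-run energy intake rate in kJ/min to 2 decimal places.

88.25 kJ/min

R = Σλ_iE_i / (1 + Σλ_ih_i)
Numerator: 0.69×81 + 0.7×330 = 286.9
Denominator: 1 + 0.69×2.4 + 0.7×0.85 = 3.251
R = 286.9/3.251 = 88.25 kJ/min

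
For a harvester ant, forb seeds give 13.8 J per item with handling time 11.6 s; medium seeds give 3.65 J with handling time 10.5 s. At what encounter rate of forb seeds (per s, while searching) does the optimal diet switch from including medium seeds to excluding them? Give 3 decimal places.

The zero-one rule: include medium seeds iff E₂/h₂ > λE₁/(1+λh₁). Equality gives the switch point.
λE₁h₂ = E₂ + λE₂h₁ ⇒ λ = E₂/(E₁h₂ − E₂h₁) = 3.65/(144.9 − 42.34) = 0.03559 per s.

0.036 per s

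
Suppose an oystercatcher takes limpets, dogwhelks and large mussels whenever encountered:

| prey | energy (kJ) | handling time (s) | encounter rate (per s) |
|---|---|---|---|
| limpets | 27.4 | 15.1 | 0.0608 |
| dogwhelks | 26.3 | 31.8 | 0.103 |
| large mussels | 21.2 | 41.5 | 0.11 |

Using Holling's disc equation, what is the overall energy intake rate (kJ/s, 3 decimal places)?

0.687 kJ/s

R = (0.0608×27.4 + 0.103×26.3 + 0.11×21.2) / (1 + 0.0608×15.1 + 0.103×31.8 + 0.11×41.5) = 6.707/9.758 = 0.6873 kJ/s.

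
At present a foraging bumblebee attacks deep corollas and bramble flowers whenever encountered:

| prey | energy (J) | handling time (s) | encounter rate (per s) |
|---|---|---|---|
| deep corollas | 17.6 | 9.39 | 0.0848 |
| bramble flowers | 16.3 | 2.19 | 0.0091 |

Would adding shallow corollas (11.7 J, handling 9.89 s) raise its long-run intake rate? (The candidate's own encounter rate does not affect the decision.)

On deep corollas and bramble flowers alone, R = ΣλE/(1+Σλh) = 1.641/1.816 = 0.9034 J/s.
Profitability of shallow corollas: 11.7/9.89 = 1.183 J/s.
1.183 > 0.9034, so adding shallow corollas raises the average — include it.

Yes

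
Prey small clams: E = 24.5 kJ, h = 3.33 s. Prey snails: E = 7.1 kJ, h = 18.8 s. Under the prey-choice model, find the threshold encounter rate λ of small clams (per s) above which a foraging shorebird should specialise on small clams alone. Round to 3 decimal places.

0.016 per s

Drop snails once their profitability E₂/h₂ falls below the rate achievable on small clams alone: E₂/h₂ = λE₁/(1 + λh₁).
Solve for λ: λE₁h₂ = E₂(1 + λh₁) → λ(E₁h₂ − E₂h₁) = E₂ → λ = E₂/(E₁h₂ − E₂h₁).
λ = 7.1/(24.5×18.8 − 7.1×3.33) = 7.1/437 = 0.01625 per s.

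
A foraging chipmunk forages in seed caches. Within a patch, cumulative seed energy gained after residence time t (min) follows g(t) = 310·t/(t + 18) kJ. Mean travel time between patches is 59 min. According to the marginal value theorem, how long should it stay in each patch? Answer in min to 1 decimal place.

Maximise g(t)/(T+t): set derivative to zero → g'(t)(T+t) = g(t).
g'(t) = 310·18/(t + 18)². Setting 310·18/(t+18)² = 310t/[(t+18)(59+t)] gives 18(59+t) = t(t+18), so t² = 18×59 = 1062.
t* = √1062 = 32.59 min.

32.6 min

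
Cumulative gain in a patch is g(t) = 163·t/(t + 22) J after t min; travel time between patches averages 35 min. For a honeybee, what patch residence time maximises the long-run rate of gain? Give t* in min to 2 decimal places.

27.75 min

By the marginal value theorem, leave when the instantaneous gain rate g'(t) equals the habitat-wide average g(t)/(T + t).
g'(t) = 163·22/(t + 22)². Setting 163·22/(t+22)² = 163t/[(t+22)(35+t)] gives 22(35+t) = t(t+22), so t² = 22×35 = 770.
t* = √770 = 27.75 min.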